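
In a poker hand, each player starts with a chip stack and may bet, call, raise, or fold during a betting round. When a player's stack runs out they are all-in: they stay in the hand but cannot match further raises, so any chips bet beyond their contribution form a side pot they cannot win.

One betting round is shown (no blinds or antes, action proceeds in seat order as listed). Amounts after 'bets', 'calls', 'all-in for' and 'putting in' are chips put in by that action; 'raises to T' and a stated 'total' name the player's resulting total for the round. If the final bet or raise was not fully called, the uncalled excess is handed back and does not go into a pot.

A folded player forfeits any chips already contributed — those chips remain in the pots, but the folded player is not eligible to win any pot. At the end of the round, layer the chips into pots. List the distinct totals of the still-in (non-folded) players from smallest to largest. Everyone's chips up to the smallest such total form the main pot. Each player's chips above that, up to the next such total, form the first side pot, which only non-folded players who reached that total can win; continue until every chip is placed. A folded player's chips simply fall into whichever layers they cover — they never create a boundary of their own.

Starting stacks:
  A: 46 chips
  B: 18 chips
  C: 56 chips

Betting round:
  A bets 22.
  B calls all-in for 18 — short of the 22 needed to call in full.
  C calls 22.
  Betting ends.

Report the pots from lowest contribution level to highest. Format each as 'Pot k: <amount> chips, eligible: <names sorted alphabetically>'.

Pot 1: 54 chips, eligible: A, B, C
Pot 2: 8 chips, eligible: A, C

Derivation:
Contributions: A=22, B=18, C=22
Pot levels (distinct totals of non-folded players): 18, 22
Layer 1-18: 18 each from A, B, C = 18*3 = 54 chips; eligible A, B, C
Layer 19-22: 4 each from A, C = 4*2 = 8 chips; eligible A, C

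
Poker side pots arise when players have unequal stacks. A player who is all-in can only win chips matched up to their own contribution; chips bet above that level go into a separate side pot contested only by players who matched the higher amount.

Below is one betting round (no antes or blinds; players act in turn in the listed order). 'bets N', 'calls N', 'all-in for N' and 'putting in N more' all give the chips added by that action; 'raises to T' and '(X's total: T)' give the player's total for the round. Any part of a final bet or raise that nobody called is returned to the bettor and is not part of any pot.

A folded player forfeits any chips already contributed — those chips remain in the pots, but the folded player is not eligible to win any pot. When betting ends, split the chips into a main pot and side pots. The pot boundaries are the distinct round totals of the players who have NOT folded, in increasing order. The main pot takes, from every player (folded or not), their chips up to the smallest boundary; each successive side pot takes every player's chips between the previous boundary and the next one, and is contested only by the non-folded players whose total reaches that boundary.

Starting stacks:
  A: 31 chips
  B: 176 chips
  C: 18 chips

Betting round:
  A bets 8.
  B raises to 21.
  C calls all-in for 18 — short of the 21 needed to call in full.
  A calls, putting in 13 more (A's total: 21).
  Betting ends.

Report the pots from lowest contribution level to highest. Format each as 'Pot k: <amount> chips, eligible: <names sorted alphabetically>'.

Pot 1: 54 chips, eligible: A, B, C
Pot 2: 6 chips, eligible: A, B

Derivation:
Contributions: A=21, B=21, C=18
Pot levels (distinct totals of non-folded players): 18, 21
Layer 1-18: 18 each from A, B, C = 18*3 = 54 chips; eligible A, B, C
Layer 19-21: 3 each from A, B = 3*2 = 6 chips; eligible A, B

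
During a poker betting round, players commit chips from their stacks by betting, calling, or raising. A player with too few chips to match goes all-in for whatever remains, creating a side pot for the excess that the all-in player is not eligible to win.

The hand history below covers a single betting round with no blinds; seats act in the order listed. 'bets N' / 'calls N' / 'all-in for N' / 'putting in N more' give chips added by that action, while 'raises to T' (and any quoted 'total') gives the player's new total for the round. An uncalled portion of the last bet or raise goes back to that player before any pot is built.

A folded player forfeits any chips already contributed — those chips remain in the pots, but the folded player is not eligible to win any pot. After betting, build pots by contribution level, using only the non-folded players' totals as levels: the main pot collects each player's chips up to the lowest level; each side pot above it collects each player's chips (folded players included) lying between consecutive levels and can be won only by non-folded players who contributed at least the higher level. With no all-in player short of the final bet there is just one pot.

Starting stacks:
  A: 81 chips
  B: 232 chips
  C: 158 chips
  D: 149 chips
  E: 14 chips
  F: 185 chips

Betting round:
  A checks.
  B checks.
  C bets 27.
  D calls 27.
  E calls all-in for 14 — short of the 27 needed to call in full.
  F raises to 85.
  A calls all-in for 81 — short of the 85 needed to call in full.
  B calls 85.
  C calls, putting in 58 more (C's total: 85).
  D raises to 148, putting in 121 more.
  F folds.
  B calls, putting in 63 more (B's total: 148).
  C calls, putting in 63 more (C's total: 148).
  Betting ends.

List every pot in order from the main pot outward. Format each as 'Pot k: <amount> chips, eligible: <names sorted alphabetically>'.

Pot 1: 84 chips, eligible: A, B, C, D, E
Pot 2: 335 chips, eligible: A, B, C, D
Pot 3: 205 chips, eligible: B, C, D

Derivation:
Contributions: A=81, B=148, C=148, D=148, E=14, F=85
Folded: F
Pot levels (distinct totals of non-folded players): 14, 81, 148
Layer 1-14: 14 each from A, B, C, D, E, F = 14*6 = 84 chips; eligible A, B, C, D, E
Layer 15-81: 67 each from A, B, C, D, F = 67*5 = 335 chips; eligible A, B, C, D
Layer 82-148: B 67 + C 67 + D 67 + F 4 = 205 chips; eligible B, C, D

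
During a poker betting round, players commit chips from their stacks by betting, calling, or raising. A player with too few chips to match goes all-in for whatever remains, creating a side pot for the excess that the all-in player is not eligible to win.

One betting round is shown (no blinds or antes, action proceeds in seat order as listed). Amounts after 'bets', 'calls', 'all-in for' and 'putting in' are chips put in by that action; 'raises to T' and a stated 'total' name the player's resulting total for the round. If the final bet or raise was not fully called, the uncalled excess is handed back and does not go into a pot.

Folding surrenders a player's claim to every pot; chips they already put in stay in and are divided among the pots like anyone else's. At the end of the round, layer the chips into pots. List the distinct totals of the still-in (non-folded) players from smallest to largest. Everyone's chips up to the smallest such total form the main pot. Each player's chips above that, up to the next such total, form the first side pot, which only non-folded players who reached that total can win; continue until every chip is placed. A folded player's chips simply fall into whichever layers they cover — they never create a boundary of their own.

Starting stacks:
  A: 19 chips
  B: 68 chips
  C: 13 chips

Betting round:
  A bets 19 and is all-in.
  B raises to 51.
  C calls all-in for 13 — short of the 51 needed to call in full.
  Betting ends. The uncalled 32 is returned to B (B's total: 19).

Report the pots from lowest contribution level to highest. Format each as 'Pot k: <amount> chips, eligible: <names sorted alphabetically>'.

Contributions (after 32 returned to B): A=19, B=19, C=13
Pot levels (distinct totals of non-folded players): 13, 19
Layer 1-13: 13 each from A, B, C = 13*3 = 39 chips; eligible A, B, C
Layer 14-19: 6 each from A, B = 6*2 = 12 chips; eligible A, B

Pot 1: 39 chips, eligible: A, B, C
Pot 2: 12 chips, eligible: A, B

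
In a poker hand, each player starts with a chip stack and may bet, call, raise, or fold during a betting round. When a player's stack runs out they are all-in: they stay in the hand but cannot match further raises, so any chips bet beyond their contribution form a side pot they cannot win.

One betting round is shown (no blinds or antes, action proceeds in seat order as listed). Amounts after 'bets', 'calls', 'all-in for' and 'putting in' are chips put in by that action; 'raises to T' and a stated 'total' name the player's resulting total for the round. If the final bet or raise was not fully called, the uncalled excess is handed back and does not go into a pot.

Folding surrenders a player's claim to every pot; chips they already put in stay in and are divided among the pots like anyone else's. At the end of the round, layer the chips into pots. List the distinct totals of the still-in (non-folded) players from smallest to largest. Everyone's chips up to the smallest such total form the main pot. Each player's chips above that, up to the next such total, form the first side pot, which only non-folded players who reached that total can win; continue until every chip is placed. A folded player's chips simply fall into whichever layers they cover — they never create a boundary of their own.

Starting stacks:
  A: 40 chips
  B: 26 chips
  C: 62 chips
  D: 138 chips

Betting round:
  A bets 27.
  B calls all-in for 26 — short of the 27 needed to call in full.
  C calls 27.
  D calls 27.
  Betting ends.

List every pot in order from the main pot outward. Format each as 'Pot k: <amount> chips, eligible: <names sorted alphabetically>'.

Contributions: A=27, B=26, C=27, D=27
Pot levels (distinct totals of non-folded players): 26, 27
Layer 1-26: 26 each from A, B, C, D = 26*4 = 104 chips; eligible A, B, C, D
Layer 27-27: 1 each from A, C, D = 1*3 = 3 chips; eligible A, C, D

Pot 1: 104 chips, eligible: A, B, C, D
Pot 2: 3 chips, eligible: A, C, D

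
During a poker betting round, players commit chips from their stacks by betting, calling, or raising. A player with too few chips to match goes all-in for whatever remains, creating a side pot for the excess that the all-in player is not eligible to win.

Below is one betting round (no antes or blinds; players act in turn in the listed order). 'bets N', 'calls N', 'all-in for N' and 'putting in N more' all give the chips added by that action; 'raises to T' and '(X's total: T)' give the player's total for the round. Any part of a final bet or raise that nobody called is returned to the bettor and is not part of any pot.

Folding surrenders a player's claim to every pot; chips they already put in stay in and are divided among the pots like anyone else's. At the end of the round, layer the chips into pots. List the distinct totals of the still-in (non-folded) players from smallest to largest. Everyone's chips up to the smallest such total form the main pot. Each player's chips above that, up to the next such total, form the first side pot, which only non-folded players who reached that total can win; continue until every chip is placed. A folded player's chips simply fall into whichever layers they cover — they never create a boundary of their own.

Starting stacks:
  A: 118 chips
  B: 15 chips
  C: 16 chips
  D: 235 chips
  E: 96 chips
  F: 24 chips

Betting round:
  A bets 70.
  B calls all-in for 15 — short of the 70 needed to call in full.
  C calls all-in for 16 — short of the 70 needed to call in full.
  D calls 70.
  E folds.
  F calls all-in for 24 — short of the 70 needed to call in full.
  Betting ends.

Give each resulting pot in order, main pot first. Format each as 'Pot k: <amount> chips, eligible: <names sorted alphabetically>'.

Pot 1: 75 chips, eligible: A, B, C, D, F
Pot 2: 4 chips, eligible: A, C, D, F
Pot 3: 24 chips, eligible: A, D, F
Pot 4: 92 chips, eligible: A, D

Derivation:
Contributions: A=70, B=15, C=16, D=70, F=24
Folded: E
Pot levels (distinct totals of non-folded players): 15, 16, 24, 70
Layer 1-15: 15 each from A, B, C, D, F = 15*5 = 75 chips; eligible A, B, C, D, F
Layer 16-16: 1 each from A, C, D, F = 1*4 = 4 chips; eligible A, C, D, F
Layer 17-24: 8 each from A, D, F = 8*3 = 24 chips; eligible A, D, F
Layer 25-70: 46 each from A, D = 46*2 = 92 chips; eligible A, D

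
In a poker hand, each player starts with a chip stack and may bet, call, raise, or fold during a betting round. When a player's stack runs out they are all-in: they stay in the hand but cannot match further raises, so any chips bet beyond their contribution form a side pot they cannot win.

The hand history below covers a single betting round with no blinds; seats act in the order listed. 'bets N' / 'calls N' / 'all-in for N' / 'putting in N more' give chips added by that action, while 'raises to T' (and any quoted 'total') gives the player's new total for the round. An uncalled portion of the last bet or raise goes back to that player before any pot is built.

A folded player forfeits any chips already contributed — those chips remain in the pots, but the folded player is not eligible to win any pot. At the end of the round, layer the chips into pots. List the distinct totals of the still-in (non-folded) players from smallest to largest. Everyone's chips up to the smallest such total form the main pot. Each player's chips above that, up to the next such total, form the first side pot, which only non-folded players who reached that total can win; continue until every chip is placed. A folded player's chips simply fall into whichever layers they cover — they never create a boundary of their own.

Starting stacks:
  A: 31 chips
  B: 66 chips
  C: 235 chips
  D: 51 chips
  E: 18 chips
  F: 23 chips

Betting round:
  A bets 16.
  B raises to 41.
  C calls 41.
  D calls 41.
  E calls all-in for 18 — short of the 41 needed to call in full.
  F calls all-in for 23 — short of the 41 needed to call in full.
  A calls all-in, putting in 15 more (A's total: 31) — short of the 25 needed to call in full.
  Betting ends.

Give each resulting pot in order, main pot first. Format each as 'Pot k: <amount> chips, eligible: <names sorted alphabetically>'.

Pot 1: 108 chips, eligible: A, B, C, D, E, F
Pot 2: 25 chips, eligible: A, B, C, D, F
Pot 3: 32 chips, eligible: A, B, C, D
Pot 4: 30 chips, eligible: B, C, D

Derivation:
Contributions: A=31, B=41, C=41, D=41, E=18, F=23
Pot levels (distinct totals of non-folded players): 18, 23, 31, 41
Layer 1-18: 18 each from A, B, C, D, E, F = 18*6 = 108 chips; eligible A, B, C, D, E, F
Layer 19-23: 5 each from A, B, C, D, F = 5*5 = 25 chips; eligible A, B, C, D, F
Layer 24-31: 8 each from A, B, C, D = 8*4 = 32 chips; eligible A, B, C, D
Layer 32-41: 10 each from B, C, D = 10*3 = 30 chips; eligible B, C, D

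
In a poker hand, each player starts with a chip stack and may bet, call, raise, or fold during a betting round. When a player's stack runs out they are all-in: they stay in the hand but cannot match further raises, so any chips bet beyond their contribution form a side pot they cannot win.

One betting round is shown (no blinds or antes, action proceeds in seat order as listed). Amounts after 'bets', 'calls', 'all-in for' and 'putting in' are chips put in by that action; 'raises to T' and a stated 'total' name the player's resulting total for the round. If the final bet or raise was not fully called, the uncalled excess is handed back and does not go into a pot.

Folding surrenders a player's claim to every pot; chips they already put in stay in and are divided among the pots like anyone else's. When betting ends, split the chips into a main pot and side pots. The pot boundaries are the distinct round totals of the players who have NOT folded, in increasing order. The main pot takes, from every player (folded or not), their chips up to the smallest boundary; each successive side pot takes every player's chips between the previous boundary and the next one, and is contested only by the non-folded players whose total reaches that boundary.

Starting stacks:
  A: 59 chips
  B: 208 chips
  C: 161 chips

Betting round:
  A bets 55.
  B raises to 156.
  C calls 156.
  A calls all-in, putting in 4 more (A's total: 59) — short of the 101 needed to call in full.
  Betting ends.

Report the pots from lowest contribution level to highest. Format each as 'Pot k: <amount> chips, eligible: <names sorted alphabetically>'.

Contributions: A=59, B=156, C=156
Pot levels (distinct totals of non-folded players): 59, 156
Layer 1-59: 59 each from A, B, C = 59*3 = 177 chips; eligible A, B, C
Layer 60-156: 97 each from B, C = 97*2 = 194 chips; eligible B, C

Pot 1: 177 chips, eligible: A, B, C
Pot 2: 194 chips, eligible: B, C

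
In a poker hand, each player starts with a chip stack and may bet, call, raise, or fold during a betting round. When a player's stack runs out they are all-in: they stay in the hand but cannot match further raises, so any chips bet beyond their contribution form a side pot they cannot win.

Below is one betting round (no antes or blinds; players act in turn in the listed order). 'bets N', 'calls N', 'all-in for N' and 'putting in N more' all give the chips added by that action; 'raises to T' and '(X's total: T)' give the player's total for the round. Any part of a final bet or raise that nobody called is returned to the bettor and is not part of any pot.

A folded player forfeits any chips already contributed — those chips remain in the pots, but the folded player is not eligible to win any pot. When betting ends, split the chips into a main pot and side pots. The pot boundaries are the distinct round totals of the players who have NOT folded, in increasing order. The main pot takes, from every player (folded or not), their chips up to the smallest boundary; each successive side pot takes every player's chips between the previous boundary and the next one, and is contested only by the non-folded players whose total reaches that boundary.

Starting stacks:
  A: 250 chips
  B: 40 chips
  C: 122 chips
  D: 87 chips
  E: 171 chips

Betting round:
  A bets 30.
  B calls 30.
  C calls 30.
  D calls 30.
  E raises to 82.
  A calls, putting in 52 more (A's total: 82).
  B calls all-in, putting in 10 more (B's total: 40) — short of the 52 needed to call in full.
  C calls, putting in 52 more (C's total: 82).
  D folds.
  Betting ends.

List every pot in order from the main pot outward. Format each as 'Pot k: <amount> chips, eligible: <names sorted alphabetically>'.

Pot 1: 190 chips, eligible: A, B, C, E
Pot 2: 126 chips, eligible: A, C, E

Derivation:
Contributions: A=82, B=40, C=82, D=30, E=82
Folded: D
Pot levels (distinct totals of non-folded players): 40, 82
Layer 1-40: A 40 + B 40 + C 40 + D 30 + E 40 = 190 chips; eligible A, B, C, E
Layer 41-82: 42 each from A, C, E = 42*3 = 126 chips; eligible A, C, E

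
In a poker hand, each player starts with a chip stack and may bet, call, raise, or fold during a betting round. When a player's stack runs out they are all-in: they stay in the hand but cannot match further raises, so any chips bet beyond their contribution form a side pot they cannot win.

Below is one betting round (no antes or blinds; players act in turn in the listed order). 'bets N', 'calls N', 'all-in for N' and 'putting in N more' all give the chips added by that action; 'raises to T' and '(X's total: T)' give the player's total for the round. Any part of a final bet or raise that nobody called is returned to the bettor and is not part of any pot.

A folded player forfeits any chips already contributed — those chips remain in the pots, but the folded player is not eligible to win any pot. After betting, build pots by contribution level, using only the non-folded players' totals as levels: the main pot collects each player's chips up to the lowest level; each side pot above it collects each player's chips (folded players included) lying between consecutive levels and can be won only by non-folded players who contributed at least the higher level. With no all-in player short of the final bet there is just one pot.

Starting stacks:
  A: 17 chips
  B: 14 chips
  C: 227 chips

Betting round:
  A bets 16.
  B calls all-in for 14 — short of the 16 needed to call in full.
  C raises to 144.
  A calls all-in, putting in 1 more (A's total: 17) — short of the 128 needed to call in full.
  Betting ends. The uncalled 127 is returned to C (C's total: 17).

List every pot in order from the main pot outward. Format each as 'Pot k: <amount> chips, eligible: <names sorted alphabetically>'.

Contributions (after 127 returned to C): A=17, B=14, C=17
Pot levels (distinct totals of non-folded players): 14, 17
Layer 1-14: 14 each from A, B, C = 14*3 = 42 chips; eligible A, B, C
Layer 15-17: 3 each from A, C = 3*2 = 6 chips; eligible A, C

Pot 1: 42 chips, eligible: A, B, C
Pot 2: 6 chips, eligible: A, C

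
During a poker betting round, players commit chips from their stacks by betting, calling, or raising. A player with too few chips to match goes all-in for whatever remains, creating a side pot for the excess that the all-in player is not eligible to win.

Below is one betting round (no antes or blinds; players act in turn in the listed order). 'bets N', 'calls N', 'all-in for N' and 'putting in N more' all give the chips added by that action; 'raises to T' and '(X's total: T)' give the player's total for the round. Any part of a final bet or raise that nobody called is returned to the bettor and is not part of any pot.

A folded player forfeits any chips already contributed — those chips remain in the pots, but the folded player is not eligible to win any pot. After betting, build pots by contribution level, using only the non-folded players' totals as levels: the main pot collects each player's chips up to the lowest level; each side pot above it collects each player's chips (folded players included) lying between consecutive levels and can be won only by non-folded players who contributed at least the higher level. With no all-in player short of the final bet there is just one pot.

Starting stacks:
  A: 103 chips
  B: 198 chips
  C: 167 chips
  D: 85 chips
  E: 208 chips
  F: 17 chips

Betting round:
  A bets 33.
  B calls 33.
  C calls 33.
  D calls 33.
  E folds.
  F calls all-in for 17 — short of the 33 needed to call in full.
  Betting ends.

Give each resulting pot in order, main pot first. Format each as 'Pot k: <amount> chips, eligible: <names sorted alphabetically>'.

Contributions: A=33, B=33, C=33, D=33, F=17
Folded: E
Pot levels (distinct totals of non-folded players): 17, 33
Layer 1-17: 17 each from A, B, C, D, F = 17*5 = 85 chips; eligible A, B, C, D, F
Layer 18-33: 16 each from A, B, C, D = 16*4 = 64 chips; eligible A, B, C, D

Pot 1: 85 chips, eligible: A, B, C, D, F
Pot 2: 64 chips, eligible: A, B, C, D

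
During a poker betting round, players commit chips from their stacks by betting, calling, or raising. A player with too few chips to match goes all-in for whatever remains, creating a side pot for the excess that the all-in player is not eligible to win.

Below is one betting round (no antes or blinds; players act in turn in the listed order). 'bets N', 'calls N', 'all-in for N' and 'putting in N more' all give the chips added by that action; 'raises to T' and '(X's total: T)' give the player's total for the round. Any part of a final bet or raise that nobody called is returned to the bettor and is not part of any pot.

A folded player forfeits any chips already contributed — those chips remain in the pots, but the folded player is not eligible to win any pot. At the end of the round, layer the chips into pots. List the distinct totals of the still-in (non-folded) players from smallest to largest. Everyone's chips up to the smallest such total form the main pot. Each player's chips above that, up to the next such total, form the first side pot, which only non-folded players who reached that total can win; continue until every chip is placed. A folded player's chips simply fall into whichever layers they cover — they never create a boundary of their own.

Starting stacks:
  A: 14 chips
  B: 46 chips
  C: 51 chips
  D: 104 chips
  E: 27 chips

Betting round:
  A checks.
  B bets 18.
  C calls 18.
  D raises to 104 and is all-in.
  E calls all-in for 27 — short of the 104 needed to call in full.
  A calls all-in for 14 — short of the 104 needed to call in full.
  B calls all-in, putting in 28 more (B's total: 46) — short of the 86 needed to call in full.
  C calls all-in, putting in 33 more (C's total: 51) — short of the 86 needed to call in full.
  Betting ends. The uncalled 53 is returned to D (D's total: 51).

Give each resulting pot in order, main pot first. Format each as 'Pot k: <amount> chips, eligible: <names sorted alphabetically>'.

Contributions (after 53 returned to D): A=14, B=46, C=51, D=51, E=27
Pot levels (distinct totals of non-folded players): 14, 27, 46, 51
Layer 1-14: 14 each from A, B, C, D, E = 14*5 = 70 chips; eligible A, B, C, D, E
Layer 15-27: 13 each from B, C, D, E = 13*4 = 52 chips; eligible B, C, D, E
Layer 28-46: 19 each from B, C, D = 19*3 = 57 chips; eligible B, C, D
Layer 47-51: 5 each from C, D = 5*2 = 10 chips; eligible C, D

Pot 1: 70 chips, eligible: A, B, C, D, E
Pot 2: 52 chips, eligible: B, C, D, E
Pot 3: 57 chips, eligible: B, C, D
Pot 4: 10 chips, eligible: C, D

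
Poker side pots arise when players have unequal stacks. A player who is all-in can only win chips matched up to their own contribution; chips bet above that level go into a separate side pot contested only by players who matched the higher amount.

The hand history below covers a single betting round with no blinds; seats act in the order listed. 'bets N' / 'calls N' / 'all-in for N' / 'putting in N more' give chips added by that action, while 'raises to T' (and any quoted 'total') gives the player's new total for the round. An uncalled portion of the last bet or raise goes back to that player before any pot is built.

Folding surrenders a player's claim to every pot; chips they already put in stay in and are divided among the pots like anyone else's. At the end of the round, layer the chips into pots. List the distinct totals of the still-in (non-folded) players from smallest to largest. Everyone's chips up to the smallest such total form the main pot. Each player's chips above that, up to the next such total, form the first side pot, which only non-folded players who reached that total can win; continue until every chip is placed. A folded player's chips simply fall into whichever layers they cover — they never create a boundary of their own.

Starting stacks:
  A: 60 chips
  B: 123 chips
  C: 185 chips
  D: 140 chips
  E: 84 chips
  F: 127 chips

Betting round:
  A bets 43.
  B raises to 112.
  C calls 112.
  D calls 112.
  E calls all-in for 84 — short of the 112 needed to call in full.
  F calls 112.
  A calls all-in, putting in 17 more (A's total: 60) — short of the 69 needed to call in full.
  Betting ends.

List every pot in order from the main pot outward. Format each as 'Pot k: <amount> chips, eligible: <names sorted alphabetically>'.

Contributions: A=60, B=112, C=112, D=112, E=84, F=112
Pot levels (distinct totals of non-folded players): 60, 84, 112
Layer 1-60: 60 each from A, B, C, D, E, F = 60*6 = 360 chips; eligible A, B, C, D, E, F
Layer 61-84: 24 each from B, C, D, E, F = 24*5 = 120 chips; eligible B, C, D, E, F
Layer 85-112: 28 each from B, C, D, F = 28*4 = 112 chips; eligible B, C, D, F

Pot 1: 360 chips, eligible: A, B, C, D, E, F
Pot 2: 120 chips, eligible: B, C, D, E, F
Pot 3: 112 chips, eligible: B, C, D, F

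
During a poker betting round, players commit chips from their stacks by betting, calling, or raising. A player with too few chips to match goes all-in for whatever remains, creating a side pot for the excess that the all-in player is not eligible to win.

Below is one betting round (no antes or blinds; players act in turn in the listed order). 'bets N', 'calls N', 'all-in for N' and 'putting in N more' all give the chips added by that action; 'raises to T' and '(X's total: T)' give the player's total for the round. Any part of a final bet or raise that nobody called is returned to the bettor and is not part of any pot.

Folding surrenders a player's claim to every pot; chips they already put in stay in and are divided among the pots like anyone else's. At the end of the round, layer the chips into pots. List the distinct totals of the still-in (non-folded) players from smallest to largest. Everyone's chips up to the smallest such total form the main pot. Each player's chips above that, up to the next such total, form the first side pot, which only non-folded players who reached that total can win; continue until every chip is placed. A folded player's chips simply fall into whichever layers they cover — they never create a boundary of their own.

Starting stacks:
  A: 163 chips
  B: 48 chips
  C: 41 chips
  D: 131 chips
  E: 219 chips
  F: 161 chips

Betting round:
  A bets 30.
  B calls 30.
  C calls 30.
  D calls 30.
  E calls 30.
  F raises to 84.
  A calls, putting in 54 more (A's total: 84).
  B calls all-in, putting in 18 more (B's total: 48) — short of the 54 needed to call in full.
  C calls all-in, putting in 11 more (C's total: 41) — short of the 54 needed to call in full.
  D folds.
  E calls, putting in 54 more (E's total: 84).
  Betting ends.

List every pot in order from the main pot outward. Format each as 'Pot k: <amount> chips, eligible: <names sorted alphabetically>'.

Pot 1: 235 chips, eligible: A, B, C, E, F
Pot 2: 28 chips, eligible: A, B, E, F
Pot 3: 108 chips, eligible: A, E, F

Derivation:
Contributions: A=84, B=48, C=41, D=30, E=84, F=84
Folded: D
Pot levels (distinct totals of non-folded players): 41, 48, 84
Layer 1-41: A 41 + B 41 + C 41 + D 30 + E 41 + F 41 = 235 chips; eligible A, B, C, E, F
Layer 42-48: 7 each from A, B, E, F = 7*4 = 28 chips; eligible A, B, E, F
Layer 49-84: 36 each from A, E, F = 36*3 = 108 chips; eligible A, E, F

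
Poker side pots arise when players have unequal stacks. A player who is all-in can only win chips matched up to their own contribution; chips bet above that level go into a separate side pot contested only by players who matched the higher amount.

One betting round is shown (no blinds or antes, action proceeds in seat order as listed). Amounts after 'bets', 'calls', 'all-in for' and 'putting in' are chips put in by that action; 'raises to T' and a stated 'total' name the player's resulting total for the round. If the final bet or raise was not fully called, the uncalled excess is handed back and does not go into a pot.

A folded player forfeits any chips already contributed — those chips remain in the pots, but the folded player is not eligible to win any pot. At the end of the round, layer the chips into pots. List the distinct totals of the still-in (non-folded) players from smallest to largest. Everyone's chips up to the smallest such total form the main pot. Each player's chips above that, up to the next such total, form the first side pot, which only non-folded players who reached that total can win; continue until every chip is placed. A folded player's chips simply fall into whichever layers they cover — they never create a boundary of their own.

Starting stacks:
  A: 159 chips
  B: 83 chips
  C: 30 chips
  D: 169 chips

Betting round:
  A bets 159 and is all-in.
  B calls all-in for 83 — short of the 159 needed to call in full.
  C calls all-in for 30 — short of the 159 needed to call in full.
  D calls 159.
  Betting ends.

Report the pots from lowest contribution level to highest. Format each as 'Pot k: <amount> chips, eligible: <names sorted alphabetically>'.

Pot 1: 120 chips, eligible: A, B, C, D
Pot 2: 159 chips, eligible: A, B, D
Pot 3: 152 chips, eligible: A, D

Derivation:
Contributions: A=159, B=83, C=30, D=159
Pot levels (distinct totals of non-folded players): 30, 83, 159
Layer 1-30: 30 each from A, B, C, D = 30*4 = 120 chips; eligible A, B, C, D
Layer 31-83: 53 each from A, B, D = 53*3 = 159 chips; eligible A, B, D
Layer 84-159: 76 each from A, D = 76*2 = 152 chips; eligible A, D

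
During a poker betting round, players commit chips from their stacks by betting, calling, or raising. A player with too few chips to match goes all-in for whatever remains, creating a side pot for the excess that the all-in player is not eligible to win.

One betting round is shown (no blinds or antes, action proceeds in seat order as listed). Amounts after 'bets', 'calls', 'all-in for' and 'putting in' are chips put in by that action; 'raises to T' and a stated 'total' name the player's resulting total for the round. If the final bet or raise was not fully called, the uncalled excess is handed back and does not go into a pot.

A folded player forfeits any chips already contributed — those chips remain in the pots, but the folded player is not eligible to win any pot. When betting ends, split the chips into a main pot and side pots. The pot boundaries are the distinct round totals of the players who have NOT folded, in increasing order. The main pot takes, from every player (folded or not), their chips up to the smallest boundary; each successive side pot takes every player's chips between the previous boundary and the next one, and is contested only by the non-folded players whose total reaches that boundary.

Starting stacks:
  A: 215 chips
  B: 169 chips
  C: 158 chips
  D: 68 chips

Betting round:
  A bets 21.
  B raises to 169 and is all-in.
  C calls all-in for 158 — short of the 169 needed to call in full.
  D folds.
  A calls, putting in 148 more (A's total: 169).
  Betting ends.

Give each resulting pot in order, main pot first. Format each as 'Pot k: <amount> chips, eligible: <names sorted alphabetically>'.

Contributions: A=169, B=169, C=158
Folded: D
Pot levels (distinct totals of non-folded players): 158, 169
Layer 1-158: 158 each from A, B, C = 158*3 = 474 chips; eligible A, B, C
Layer 159-169: 11 each from A, B = 11*2 = 22 chips; eligible A, B

Pot 1: 474 chips, eligible: A, B, C
Pot 2: 22 chips, eligible: A, B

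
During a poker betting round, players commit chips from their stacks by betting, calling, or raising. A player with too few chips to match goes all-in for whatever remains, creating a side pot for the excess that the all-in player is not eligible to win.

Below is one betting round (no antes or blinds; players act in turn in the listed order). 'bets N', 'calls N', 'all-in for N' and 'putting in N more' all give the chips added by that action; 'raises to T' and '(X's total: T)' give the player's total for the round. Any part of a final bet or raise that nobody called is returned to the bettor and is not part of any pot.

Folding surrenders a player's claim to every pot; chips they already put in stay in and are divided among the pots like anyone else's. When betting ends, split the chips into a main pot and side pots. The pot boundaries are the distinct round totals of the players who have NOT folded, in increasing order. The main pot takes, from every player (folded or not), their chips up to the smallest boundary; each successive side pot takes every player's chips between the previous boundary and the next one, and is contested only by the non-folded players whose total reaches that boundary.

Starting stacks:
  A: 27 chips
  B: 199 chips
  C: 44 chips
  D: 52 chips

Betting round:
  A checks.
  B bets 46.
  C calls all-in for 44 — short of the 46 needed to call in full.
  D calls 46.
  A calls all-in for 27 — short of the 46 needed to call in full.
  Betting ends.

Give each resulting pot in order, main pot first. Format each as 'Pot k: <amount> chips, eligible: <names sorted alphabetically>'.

Contributions: A=27, B=46, C=44, D=46
Pot levels (distinct totals of non-folded players): 27, 44, 46
Layer 1-27: 27 each from A, B, C, D = 27*4 = 108 chips; eligible A, B, C, D
Layer 28-44: 17 each from B, C, D = 17*3 = 51 chips; eligible B, C, D
Layer 45-46: 2 each from B, D = 2*2 = 4 chips; eligible B, D

Pot 1: 108 chips, eligible: A, B, C, D
Pot 2: 51 chips, eligible: B, C, D
Pot 3: 4 chips, eligible: B, D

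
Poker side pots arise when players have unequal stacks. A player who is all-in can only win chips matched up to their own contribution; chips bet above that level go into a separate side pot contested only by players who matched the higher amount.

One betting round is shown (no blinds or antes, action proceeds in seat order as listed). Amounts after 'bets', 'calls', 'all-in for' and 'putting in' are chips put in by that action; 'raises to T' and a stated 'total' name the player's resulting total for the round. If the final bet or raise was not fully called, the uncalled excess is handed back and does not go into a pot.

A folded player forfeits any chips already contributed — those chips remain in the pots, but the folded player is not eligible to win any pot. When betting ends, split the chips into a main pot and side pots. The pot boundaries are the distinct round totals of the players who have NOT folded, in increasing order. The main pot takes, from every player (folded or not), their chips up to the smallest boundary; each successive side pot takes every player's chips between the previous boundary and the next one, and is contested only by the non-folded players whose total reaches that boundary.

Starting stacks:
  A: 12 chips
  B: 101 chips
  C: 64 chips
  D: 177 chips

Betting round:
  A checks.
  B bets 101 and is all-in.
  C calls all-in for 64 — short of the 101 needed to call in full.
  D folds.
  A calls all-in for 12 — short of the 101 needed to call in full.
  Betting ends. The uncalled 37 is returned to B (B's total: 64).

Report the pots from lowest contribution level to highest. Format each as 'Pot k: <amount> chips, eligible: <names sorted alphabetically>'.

Contributions (after 37 returned to B): A=12, B=64, C=64
Folded: D
Pot levels (distinct totals of non-folded players): 12, 64
Layer 1-12: 12 each from A, B, C = 12*3 = 36 chips; eligible A, B, C
Layer 13-64: 52 each from B, C = 52*2 = 104 chips; eligible B, C

Pot 1: 36 chips, eligible: A, B, C
Pot 2: 104 chips, eligible: B, C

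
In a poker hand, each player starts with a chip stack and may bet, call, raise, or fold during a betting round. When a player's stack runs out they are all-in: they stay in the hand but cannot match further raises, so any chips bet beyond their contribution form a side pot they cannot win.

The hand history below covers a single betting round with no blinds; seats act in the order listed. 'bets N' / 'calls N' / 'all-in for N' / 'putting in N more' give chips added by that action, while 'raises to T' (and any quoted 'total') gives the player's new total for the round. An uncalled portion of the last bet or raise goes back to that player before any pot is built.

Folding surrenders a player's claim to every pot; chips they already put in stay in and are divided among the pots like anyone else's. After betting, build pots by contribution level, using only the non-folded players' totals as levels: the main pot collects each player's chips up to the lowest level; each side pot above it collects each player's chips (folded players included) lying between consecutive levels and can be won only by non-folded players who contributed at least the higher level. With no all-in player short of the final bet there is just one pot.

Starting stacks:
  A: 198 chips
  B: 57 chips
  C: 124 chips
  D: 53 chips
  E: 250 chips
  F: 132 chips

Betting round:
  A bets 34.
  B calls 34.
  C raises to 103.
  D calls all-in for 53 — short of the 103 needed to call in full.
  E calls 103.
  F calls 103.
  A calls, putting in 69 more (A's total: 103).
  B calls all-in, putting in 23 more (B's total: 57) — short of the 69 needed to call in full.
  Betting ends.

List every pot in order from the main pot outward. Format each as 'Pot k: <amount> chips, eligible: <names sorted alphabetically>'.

Contributions: A=103, B=57, C=103, D=53, E=103, F=103
Pot levels (distinct totals of non-folded players): 53, 57, 103
Layer 1-53: 53 each from A, B, C, D, E, F = 53*6 = 318 chips; eligible A, B, C, D, E, F
Layer 54-57: 4 each from A, B, C, E, F = 4*5 = 20 chips; eligible A, B, C, E, F
Layer 58-103: 46 each from A, C, E, F = 46*4 = 184 chips; eligible A, C, E, F

Pot 1: 318 chips, eligible: A, B, C, D, E, F
Pot 2: 20 chips, eligible: A, B, C, E, F
Pot 3: 184 chips, eligible: A, C, E, F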